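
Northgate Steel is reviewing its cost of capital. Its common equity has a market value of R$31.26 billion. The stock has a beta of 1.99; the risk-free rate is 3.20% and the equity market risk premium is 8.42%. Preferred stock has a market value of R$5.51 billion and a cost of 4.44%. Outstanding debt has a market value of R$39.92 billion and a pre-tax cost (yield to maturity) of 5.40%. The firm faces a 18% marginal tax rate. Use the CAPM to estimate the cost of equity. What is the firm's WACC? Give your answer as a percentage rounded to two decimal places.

10.76%

Cost of equity via CAPM: Re = 3.2% + 1.99 × 8.42% = 19.9558%.
Total capital V = 31.26 + 5.51 + 39.92 = 76.69.
Equity: weight = 31.26/76.69 = 0.4076; cost = 19.9558%.
Preferred: weight = 5.51/76.69 = 0.0718; cost = 4.44%.
Debt: weight = 39.92/76.69 = 0.5205; after-tax cost = 5.4% × (1 − 18%) = 4.4280%.
WACC = 0.4076 × 19.9558% + 0.0718 × 4.4400% + 0.5205 × 4.4280% = 10.7582%.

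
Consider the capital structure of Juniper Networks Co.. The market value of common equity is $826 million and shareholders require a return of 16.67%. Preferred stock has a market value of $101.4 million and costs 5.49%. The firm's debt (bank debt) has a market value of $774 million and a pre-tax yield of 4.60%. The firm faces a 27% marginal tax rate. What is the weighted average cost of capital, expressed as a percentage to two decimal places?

9.95%

Total capital V = 826 + 101.4 + 774 = 1701.4.
Equity: weight = 826/1701.4 = 0.4855; cost = 16.67%.
Preferred: weight = 101.4/1701.4 = 0.0596; cost = 5.49%.
Bank debt: weight = 774/1701.4 = 0.4549; after-tax cost = 4.6% × (1 − 27%) = 3.3580%.
WACC = 0.4855 × 16.6700% + 0.0596 × 5.4900% + 0.4549 × 3.3580% = 9.9478%.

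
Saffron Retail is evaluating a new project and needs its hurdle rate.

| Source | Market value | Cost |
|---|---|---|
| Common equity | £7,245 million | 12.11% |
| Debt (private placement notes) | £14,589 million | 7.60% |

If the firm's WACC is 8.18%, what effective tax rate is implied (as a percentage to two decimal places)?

18.05%

Total capital V = 7245 + 14589 = 21834.
Equity weight = 7245/21834 = 0.3318.
Private placement notes weight = 14589/21834 = 0.6682.
Equity contribution = 0.3318 × 12.11% = 4.0184%.
Debt contribution must be 8.18% − 4.0184% = 4.1616%.
0.6682 × 7.6% × (1 − T) = 4.1616%  ⇒  (1 − T) = 0.8195.
T = 18.0482%.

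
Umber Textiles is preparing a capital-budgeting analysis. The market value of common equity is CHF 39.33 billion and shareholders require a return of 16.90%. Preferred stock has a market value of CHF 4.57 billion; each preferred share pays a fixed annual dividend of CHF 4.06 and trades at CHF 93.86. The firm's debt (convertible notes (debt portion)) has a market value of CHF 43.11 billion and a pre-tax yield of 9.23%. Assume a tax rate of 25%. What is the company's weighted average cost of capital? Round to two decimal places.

Cost of preferred: Rp = 4.06 / 93.86 = 4.3256%.
Total capital V = 39.33 + 4.57 + 43.11 = 87.01.
Equity: weight = 39.33/87.01 = 0.4520; cost = 16.9%.
Preferred: weight = 4.57/87.01 = 0.0525; cost = 4.3256%.
Convertible notes (debt portion): weight = 43.11/87.01 = 0.4955; after-tax cost = 9.23% × (1 − 25%) = 6.9225%.
WACC = 0.4520 × 16.9000% + 0.0525 × 4.3256% + 0.4955 × 6.9225% = 11.2961%.

11.30%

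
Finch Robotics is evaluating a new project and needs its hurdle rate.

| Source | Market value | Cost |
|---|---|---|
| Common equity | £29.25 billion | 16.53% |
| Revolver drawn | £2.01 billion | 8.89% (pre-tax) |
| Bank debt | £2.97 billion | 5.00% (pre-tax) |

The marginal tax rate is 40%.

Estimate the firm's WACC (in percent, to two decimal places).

Total capital V = 29.25 + 2.01 + 2.97 = 34.23.
Equity: weight = 29.25/34.23 = 0.8545; cost = 16.53%.
Revolver drawn: weight = 2.01/34.23 = 0.0587; after-tax cost = 8.89% × (1 − 40%) = 5.3340%.
Bank debt: weight = 2.97/34.23 = 0.0868; after-tax cost = 5% × (1 − 40%) = 3.0000%.
WACC = 0.8545 × 16.5300% + 0.0587 × 5.3340% + 0.0868 × 3.0000% = 14.6986%.

14.70%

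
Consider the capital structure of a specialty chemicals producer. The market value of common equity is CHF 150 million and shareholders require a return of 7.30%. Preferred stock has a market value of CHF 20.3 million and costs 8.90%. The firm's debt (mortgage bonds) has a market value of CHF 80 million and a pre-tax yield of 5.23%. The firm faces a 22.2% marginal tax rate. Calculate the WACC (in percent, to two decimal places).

Total capital V = 150 + 20.3 + 80 = 250.3.
Equity: weight = 150/250.3 = 0.5993; cost = 7.3%.
Preferred: weight = 20.3/250.3 = 0.0811; cost = 8.9%.
Mortgage bonds: weight = 80/250.3 = 0.3196; after-tax cost = 5.23% × (1 − 22.2%) = 4.0689%.
WACC = 0.5993 × 7.3000% + 0.0811 × 8.9000% + 0.3196 × 4.0689% = 6.3971%.

6.40%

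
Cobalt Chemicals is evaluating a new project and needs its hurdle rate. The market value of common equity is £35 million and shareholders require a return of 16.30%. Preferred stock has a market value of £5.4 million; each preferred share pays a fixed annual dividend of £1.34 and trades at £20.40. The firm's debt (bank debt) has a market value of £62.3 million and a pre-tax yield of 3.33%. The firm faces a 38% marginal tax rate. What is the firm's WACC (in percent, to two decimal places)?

7.15%

Cost of preferred: Rp = 1.34 / 20.4 = 6.5686%.
Total capital V = 35 + 5.4 + 62.3 = 102.7.
Equity: weight = 35/102.7 = 0.3408; cost = 16.3%.
Preferred: weight = 5.4/102.7 = 0.0526; cost = 6.5686%.
Bank debt: weight = 62.3/102.7 = 0.6066; after-tax cost = 3.33% × (1 − 38%) = 2.0646%.
WACC = 0.3408 × 16.3000% + 0.0526 × 6.5686% + 0.6066 × 2.0646% = 7.1528%.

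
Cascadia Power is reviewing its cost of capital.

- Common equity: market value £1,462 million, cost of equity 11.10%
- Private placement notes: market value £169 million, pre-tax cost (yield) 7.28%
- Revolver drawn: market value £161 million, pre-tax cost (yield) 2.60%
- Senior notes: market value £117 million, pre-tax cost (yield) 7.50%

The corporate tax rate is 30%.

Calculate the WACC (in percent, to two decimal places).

9.43%

Total capital V = 1462 + 169 + 161 + 117 = 1909.
Equity: weight = 1462/1909 = 0.7658; cost = 11.1%.
Private placement notes: weight = 169/1909 = 0.0885; after-tax cost = 7.28% × (1 − 30%) = 5.0960%.
Revolver drawn: weight = 161/1909 = 0.0843; after-tax cost = 2.6% × (1 − 30%) = 1.8200%.
Senior notes: weight = 117/1909 = 0.0613; after-tax cost = 7.5% × (1 − 30%) = 5.2500%.
WACC = 0.7658 × 11.1000% + 0.0885 × 5.0960% + 0.0843 × 1.8200% + 0.0613 × 5.2500% = 9.4273%.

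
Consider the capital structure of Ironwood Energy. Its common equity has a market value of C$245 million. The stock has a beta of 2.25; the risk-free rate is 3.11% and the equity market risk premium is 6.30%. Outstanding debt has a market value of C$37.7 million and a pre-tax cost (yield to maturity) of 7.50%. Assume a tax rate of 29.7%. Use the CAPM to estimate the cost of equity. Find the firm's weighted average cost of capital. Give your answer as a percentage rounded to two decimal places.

Cost of equity via CAPM: Re = 3.11% + 2.25 × 6.3% = 17.2850%.
Total capital V = 245 + 37.7 = 282.7.
Equity: weight = 245/282.7 = 0.8666; cost = 17.285%.
Debt: weight = 37.7/282.7 = 0.1334; after-tax cost = 7.5% × (1 − 29.7%) = 5.2725%.
WACC = 0.8666 × 17.2850% + 0.1334 × 5.2725% = 15.6831%.

15.68%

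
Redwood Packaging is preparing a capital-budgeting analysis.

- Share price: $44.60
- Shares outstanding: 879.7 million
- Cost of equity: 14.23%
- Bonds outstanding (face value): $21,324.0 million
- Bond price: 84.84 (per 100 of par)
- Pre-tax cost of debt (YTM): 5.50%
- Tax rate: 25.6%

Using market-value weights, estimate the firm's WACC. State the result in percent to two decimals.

Market value of equity E = 44.6 × 879.7m = 39234.62m. Market value of debt D = 21324m × 84.84/100 = 18091.2816m.
Total capital V = 39234.62 + 18091.2816 = 57325.9016.
Equity: weight = 39234.62/57325.9016 = 0.6844; cost = 14.23%.
Bonds outstanding: weight = 18091.2816/57325.9016 = 0.3156; after-tax cost = 5.5% × (1 − 25.6%) = 4.0920%.
WACC = 0.6844 × 14.2300% + 0.3156 × 4.0920% = 11.0306%.

11.03%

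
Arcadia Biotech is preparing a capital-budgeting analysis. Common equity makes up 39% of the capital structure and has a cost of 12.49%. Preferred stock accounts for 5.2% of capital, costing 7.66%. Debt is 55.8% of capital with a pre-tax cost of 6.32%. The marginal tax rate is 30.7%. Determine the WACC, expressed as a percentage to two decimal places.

7.71%

After-tax cost of debt = 6.32% × (1 − 30.7%) = 4.3798%.
WACC = 0.390 × 12.4900% + 0.052 × 7.6600% + 0.558 × 4.3798% = 7.7133%.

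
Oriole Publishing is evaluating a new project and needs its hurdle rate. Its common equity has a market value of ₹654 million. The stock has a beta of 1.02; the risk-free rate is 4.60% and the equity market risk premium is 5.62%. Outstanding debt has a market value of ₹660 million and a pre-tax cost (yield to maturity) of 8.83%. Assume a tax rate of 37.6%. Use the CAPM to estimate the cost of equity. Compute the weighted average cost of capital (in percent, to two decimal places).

Cost of equity via CAPM: Re = 4.6% + 1.02 × 5.62% = 10.3324%.
Total capital V = 654 + 660 = 1314.
Equity: weight = 654/1314 = 0.4977; cost = 10.3324%.
Debt: weight = 660/1314 = 0.5023; after-tax cost = 8.83% × (1 − 37.6%) = 5.5099%.
WACC = 0.4977 × 10.3324% + 0.5023 × 5.5099% = 7.9101%.

7.91%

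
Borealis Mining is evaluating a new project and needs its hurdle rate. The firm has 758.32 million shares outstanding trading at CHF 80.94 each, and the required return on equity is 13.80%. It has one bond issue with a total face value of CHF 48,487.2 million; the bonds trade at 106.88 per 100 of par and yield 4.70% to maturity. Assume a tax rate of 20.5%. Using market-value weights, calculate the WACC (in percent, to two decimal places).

9.19%

Market value of equity E = 80.94 × 758.32m = 61378.4208m. Market value of debt D = 48487.2m × 106.88/100 = 51823.11936m.
Total capital V = 61378.4208 + 51823.11936 = 113201.54016.
Equity: weight = 61378.4208/113201.54016 = 0.5422; cost = 13.8%.
Bonds outstanding: weight = 51823.11936/113201.54016 = 0.4578; after-tax cost = 4.7% × (1 − 20.5%) = 3.7365%.
WACC = 0.5422 × 13.8000% + 0.4578 × 3.7365% = 9.1930%.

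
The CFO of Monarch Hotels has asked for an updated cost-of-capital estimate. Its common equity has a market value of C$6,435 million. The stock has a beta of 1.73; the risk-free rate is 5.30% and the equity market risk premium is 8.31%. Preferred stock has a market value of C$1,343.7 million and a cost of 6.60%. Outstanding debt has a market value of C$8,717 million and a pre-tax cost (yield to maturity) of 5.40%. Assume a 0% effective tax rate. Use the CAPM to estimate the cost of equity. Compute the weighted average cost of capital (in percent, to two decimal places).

Cost of equity via CAPM: Re = 5.3% + 1.73 × 8.31% = 19.6763%.
Total capital V = 6435 + 1343.7 + 8717 = 16495.7.
Equity: weight = 6435/16495.7 = 0.3901; cost = 19.6763%.
Preferred: weight = 1343.7/16495.7 = 0.0815; cost = 6.6%.
Debt: weight = 8717/16495.7 = 0.5284; after-tax cost = 5.4% × (1 − 0%) = 5.4000%.
WACC = 0.3901 × 19.6763% + 0.0815 × 6.6000% + 0.5284 × 5.4000% = 11.0670%.

11.07%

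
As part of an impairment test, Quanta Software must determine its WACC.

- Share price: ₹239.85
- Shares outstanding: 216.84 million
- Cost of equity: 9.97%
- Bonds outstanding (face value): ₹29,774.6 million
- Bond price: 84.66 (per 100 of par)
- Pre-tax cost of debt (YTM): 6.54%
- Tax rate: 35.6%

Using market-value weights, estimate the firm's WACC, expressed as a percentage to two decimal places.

Market value of equity E = 239.85 × 216.84m = 52009.074m. Market value of debt D = 29774.6m × 84.66/100 = 25207.17636m.
Total capital V = 52009.074 + 25207.17636 = 77216.25036.
Equity: weight = 52009.074/77216.25036 = 0.6736; cost = 9.97%.
Bonds outstanding: weight = 25207.17636/77216.25036 = 0.3264; after-tax cost = 6.54% × (1 − 35.6%) = 4.2118%.
WACC = 0.6736 × 9.9700% + 0.3264 × 4.2118% = 8.0902%.

8.09%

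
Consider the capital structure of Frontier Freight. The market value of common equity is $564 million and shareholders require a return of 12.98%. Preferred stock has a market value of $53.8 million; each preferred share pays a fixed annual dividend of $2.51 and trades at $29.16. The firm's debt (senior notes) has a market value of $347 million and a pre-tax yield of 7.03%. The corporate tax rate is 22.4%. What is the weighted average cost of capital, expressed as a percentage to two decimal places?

Cost of preferred: Rp = 2.51 / 29.16 = 8.6077%.
Total capital V = 564 + 53.8 + 347 = 964.8.
Equity: weight = 564/964.8 = 0.5846; cost = 12.98%.
Preferred: weight = 53.8/964.8 = 0.0558; cost = 8.6077%.
Senior notes: weight = 347/964.8 = 0.3597; after-tax cost = 7.03% × (1 − 22.4%) = 5.4553%.
WACC = 0.5846 × 12.9800% + 0.0558 × 8.6077% + 0.3597 × 5.4553% = 10.0298%.

10.03%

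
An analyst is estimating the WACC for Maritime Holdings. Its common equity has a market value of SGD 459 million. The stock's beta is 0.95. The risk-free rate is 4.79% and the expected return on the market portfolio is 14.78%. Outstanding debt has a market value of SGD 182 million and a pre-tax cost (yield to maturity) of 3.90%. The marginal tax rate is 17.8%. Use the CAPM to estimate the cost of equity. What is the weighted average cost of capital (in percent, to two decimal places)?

11.14%

Market risk premium = 14.78% − 4.79% = 9.99%.
Cost of equity via CAPM: Re = 4.79% + 0.95 × 9.99% = 14.2805%.
Total capital V = 459 + 182 = 641.
Equity: weight = 459/641 = 0.7161; cost = 14.2805%.
Debt: weight = 182/641 = 0.2839; after-tax cost = 3.9% × (1 − 17.8%) = 3.2058%.
WACC = 0.7161 × 14.2805% + 0.2839 × 3.2058% = 11.1360%.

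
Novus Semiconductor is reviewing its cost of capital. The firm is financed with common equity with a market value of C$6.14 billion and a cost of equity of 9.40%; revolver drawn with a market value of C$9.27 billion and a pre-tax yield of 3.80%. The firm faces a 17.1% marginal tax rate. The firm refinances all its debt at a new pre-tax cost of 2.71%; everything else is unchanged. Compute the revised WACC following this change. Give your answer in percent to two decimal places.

5.10%

After the change:
Total capital V = 6.14 + 9.27 = 15.41.
Equity: weight = 6.14/15.41 = 0.3984; cost = 9.4%.
Revolver drawn: weight = 9.27/15.41 = 0.6016; after-tax cost = 2.71% × (1 − 17.1%) = 2.2466%.
WACC = 0.3984 × 9.4000% + 0.6016 × 2.2466% = 5.0968%.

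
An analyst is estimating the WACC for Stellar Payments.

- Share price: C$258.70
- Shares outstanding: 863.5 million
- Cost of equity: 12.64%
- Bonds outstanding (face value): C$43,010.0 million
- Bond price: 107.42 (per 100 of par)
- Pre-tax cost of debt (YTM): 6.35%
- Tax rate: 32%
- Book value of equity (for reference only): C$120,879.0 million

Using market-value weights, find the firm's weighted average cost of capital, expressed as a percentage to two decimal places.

11.21%

Market value of equity E = 258.7 × 863.5m = 223387.45m. Market value of debt D = 43010m × 107.42/100 = 46201.342m.
Total capital V = 223387.45 + 46201.342 = 269588.792.
Equity: weight = 223387.45/269588.792 = 0.8286; cost = 12.64%.
Bonds outstanding: weight = 46201.342/269588.792 = 0.1714; after-tax cost = 6.35% × (1 − 32%) = 4.3180%.
WACC = 0.8286 × 12.6400% + 0.1714 × 4.3180% = 11.2138%.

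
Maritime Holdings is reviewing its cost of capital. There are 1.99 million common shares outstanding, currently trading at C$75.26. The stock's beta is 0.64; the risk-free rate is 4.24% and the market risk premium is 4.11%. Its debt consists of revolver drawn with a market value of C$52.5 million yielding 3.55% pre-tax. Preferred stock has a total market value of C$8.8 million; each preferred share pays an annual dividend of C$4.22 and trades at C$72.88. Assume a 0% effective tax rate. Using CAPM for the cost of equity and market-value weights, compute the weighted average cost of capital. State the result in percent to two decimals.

Cost of equity via CAPM: Re = 4.24% + 0.64 × 4.11% = 6.8704%.
Cost of preferred: Rp = 4.22 / 72.88 = 5.7903%.
Market value of equity E = 75.26 × 1.99m = 149.7674m.
Total capital V = 149.7674 + 8.8 + 52.5 = 211.0674.
Equity: weight = 149.7674/211.0674 = 0.7096; cost = 6.8704%.
Preferred: weight = 8.8/211.0674 = 0.0417; cost = 5.7903%.
Revolver drawn: weight = 52.5/211.0674 = 0.2487; after-tax cost = 3.55% × (1 − 0%) = 3.5500%.
WACC = 0.7096 × 6.8704% + 0.0417 × 5.7903% + 0.2487 × 3.5500% = 5.9995%.

6.00%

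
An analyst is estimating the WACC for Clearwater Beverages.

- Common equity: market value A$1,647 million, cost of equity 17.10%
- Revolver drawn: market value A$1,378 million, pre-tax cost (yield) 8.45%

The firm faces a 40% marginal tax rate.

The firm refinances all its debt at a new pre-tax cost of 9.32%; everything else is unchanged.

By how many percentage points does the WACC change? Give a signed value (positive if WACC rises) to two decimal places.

+0.24 pp

Current WACC:
Total capital V = 1647 + 1378 = 3025.
Equity: weight = 1647/3025 = 0.5445; cost = 17.1%.
Revolver drawn: weight = 1378/3025 = 0.4555; after-tax cost = 8.45% × (1 − 40%) = 5.0700%.
WACC = 0.5445 × 17.1000% + 0.4555 × 5.0700% = 11.6199%.
After the change:
Total capital V = 1647 + 1378 = 3025.
Equity: weight = 1647/3025 = 0.5445; cost = 17.1%.
Revolver drawn: weight = 1378/3025 = 0.4555; after-tax cost = 9.32% × (1 − 40%) = 5.5920%.
WACC = 0.5445 × 17.1000% + 0.4555 × 5.5920% = 11.8577%.
Change in WACC = 11.8577% − 11.6199% = 0.2378 pp.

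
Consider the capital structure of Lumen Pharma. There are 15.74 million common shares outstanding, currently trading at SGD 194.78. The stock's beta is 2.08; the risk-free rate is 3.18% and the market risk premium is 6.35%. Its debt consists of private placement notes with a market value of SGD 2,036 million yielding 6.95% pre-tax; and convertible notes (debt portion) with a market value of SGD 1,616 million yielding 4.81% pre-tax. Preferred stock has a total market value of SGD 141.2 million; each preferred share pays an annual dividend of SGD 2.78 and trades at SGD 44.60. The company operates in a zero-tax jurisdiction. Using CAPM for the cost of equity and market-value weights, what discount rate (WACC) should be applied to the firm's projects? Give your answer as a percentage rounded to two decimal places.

10.65%

Cost of equity via CAPM: Re = 3.18% + 2.08 × 6.35% = 16.3880%.
Cost of preferred: Rp = 2.78 / 44.6 = 6.2332%.
Market value of equity E = 194.78 × 15.74m = 3065.8372m.
Total capital V = 3065.8372 + 141.2 + 2036 + 1616 = 6859.0372.
Equity: weight = 3065.8372/6859.0372 = 0.4470; cost = 16.388%.
Preferred: weight = 141.2/6859.0372 = 0.0206; cost = 6.2332%.
Private placement notes: weight = 2036/6859.0372 = 0.2968; after-tax cost = 6.95% × (1 − 0%) = 6.9500%.
Convertible notes (debt portion): weight = 1616/6859.0372 = 0.2356; after-tax cost = 4.81% × (1 − 0%) = 4.8100%.
WACC = 0.4470 × 16.3880% + 0.0206 × 6.2332% + 0.2968 × 6.9500% + 0.2356 × 4.8100% = 10.6496%.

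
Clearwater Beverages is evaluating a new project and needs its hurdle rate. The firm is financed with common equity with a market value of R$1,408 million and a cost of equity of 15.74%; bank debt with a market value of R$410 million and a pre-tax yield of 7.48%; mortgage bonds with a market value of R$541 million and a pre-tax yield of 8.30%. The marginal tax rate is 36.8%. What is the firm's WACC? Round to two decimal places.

Total capital V = 1408 + 410 + 541 = 2359.
Equity: weight = 1408/2359 = 0.5969; cost = 15.74%.
Bank debt: weight = 410/2359 = 0.1738; after-tax cost = 7.48% × (1 − 36.8%) = 4.7274%.
Mortgage bonds: weight = 541/2359 = 0.2293; after-tax cost = 8.3% × (1 − 36.8%) = 5.2456%.
WACC = 0.5969 × 15.7400% + 0.1738 × 4.7274% + 0.2293 × 5.2456% = 11.4192%.

11.42%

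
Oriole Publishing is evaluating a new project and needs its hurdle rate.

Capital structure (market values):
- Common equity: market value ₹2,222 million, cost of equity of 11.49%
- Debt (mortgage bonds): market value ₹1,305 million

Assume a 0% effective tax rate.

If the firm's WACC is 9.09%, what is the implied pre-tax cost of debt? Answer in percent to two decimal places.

5.00%

Total capital V = 2222 + 1305 = 3527.
Equity weight = 2222/3527 = 0.6300.
Mortgage bonds weight = 1305/3527 = 0.3700.
Equity contribution = 0.6300 × 11.49% = 7.2387%.
Remaining for debt = 9.09% − 7.2387% = 1.8513%.
Rd × (1 − 0%) × 0.3700 = 1.8513%  ⇒  Rd = 5.0036%.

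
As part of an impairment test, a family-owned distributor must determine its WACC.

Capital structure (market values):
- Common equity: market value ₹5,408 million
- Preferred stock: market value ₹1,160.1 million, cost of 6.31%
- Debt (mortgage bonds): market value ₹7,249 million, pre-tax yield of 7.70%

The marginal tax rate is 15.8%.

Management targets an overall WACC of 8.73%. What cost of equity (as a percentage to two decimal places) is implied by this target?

Total capital V = 5408 + 1160.1 + 7249 = 13817.1.
Equity weight = 5408/13817.1 = 0.3914.
Preferred weight = 1160.1/13817.1 = 0.0840.
Mortgage bonds weight = 7249/13817.1 = 0.5246.
Debt contribution = 0.5246 × 7.7% × (1 − 15.8%) = 3.4014%.
Preferred contribution = 0.0840 × 6.31% = 0.5298%.
Required equity contribution = 8.73% − 3.9312% = 4.7988%.
Re = 4.7988% / 0.3914 = 12.2605%.

12.26%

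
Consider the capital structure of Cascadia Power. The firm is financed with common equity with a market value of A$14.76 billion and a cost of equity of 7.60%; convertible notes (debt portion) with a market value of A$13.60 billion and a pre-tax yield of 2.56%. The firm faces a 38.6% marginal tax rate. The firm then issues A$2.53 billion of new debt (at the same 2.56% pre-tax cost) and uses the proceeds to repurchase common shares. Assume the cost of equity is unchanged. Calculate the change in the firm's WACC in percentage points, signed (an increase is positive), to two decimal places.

Current WACC:
Total capital V = 14.76 + 13.6 = 28.36.
Equity: weight = 14.76/28.36 = 0.5205; cost = 7.6%.
Convertible notes (debt portion): weight = 13.6/28.36 = 0.4795; after-tax cost = 2.56% × (1 − 38.6%) = 1.5718%.
WACC = 0.5205 × 7.6000% + 0.4795 × 1.5718% = 4.7092%.
After the change:
Total capital V = 12.23 + 16.13 = 28.36.
Equity: weight = 12.23/28.36 = 0.4312; cost = 7.6%.
Convertible notes (debt portion): weight = 16.13/28.36 = 0.5688; after-tax cost = 2.56% × (1 − 38.6%) = 1.5718%.
WACC = 0.4312 × 7.6000% + 0.5688 × 1.5718% = 4.1714%.
Change in WACC = 4.1714% − 4.7092% = -0.5378 pp.

-0.54 pp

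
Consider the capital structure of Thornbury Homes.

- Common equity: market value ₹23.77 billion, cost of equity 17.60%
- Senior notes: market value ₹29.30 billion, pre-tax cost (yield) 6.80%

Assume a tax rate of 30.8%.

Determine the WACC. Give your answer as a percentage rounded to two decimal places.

Total capital V = 23.77 + 29.3 = 53.07.
Equity: weight = 23.77/53.07 = 0.4479; cost = 17.6%.
Senior notes: weight = 29.3/53.07 = 0.5521; after-tax cost = 6.8% × (1 − 30.8%) = 4.7056%.
WACC = 0.4479 × 17.6000% + 0.5521 × 4.7056% = 10.4810%.

10.48%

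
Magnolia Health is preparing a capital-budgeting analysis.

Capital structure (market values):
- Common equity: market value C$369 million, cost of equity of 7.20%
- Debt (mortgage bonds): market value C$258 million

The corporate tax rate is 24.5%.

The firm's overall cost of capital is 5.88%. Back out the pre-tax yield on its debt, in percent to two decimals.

Total capital V = 369 + 258 = 627.
Equity weight = 369/627 = 0.5885.
Mortgage bonds weight = 258/627 = 0.4115.
Equity contribution = 0.5885 × 7.2% = 4.2373%.
Remaining for debt = 5.88% − 4.2373% = 1.6427%.
Rd × (1 − 24.5%) × 0.4115 = 1.6427%  ⇒  Rd = 5.2875%.

5.29%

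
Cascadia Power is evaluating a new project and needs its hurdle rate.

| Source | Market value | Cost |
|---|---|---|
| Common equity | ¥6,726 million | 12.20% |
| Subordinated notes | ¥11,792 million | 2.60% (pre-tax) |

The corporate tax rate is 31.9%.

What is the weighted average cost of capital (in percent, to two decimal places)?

Total capital V = 6726 + 11792 = 18518.
Equity: weight = 6726/18518 = 0.3632; cost = 12.2%.
Subordinated notes: weight = 11792/18518 = 0.6368; after-tax cost = 2.6% × (1 − 31.9%) = 1.7706%.
WACC = 0.3632 × 12.2000% + 0.6368 × 1.7706% = 5.5587%.

5.56%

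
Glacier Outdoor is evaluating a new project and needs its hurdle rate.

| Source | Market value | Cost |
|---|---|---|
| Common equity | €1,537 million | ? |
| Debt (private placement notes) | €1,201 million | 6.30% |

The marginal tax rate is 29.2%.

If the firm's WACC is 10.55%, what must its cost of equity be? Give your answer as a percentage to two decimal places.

Total capital V = 1537 + 1201 = 2738.
Equity weight = 1537/2738 = 0.5614.
Private placement notes weight = 1201/2738 = 0.4386.
Debt contribution = 0.4386 × 6.3% × (1 − 29.2%) = 1.9565%.
Required equity contribution = 10.55% − 1.9565% = 8.5935%.
Re = 8.5935% / 0.5614 = 15.3084%.

15.31%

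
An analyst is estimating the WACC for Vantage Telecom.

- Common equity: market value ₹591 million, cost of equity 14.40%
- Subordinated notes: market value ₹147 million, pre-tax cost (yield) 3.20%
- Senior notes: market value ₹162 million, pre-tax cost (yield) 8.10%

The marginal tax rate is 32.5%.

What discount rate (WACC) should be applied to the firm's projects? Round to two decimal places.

Total capital V = 591 + 147 + 162 = 900.
Equity: weight = 591/900 = 0.6567; cost = 14.4%.
Subordinated notes: weight = 147/900 = 0.1633; after-tax cost = 3.2% × (1 − 32.5%) = 2.1600%.
Senior notes: weight = 162/900 = 0.1800; after-tax cost = 8.1% × (1 − 32.5%) = 5.4675%.
WACC = 0.6567 × 14.4000% + 0.1633 × 2.1600% + 0.1800 × 5.4675% = 10.7929%.

10.79%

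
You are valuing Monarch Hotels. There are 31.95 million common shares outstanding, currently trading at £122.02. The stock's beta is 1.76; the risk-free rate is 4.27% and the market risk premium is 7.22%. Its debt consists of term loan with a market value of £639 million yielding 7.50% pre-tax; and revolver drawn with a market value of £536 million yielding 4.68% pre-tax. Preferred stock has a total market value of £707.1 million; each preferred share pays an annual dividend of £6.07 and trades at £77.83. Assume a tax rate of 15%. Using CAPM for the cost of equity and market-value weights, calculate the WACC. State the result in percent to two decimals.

13.48%

Cost of equity via CAPM: Re = 4.27% + 1.76 × 7.22% = 16.9772%.
Cost of preferred: Rp = 6.07 / 77.83 = 7.7990%.
Market value of equity E = 122.02 × 31.95m = 3898.539m.
Total capital V = 3898.539 + 707.1 + 639 + 536 = 5780.639.
Equity: weight = 3898.539/5780.639 = 0.6744; cost = 16.9772%.
Preferred: weight = 707.1/5780.639 = 0.1223; cost = 7.799%.
Term loan: weight = 639/5780.639 = 0.1105; after-tax cost = 7.5% × (1 − 15%) = 6.3750%.
Revolver drawn: weight = 536/5780.639 = 0.0927; after-tax cost = 4.68% × (1 − 15%) = 3.9780%.
WACC = 0.6744 × 16.9772% + 0.1223 × 7.7990% + 0.1105 × 6.3750% + 0.0927 × 3.9780% = 13.4772%.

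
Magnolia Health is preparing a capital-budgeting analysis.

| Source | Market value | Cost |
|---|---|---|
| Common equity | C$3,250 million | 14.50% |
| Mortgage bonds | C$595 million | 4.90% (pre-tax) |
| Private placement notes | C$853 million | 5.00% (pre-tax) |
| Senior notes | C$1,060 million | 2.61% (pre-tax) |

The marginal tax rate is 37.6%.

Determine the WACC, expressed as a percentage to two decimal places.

Total capital V = 3250 + 595 + 853 + 1060 = 5758.
Equity: weight = 3250/5758 = 0.5644; cost = 14.5%.
Mortgage bonds: weight = 595/5758 = 0.1033; after-tax cost = 4.9% × (1 − 37.6%) = 3.0576%.
Private placement notes: weight = 853/5758 = 0.1481; after-tax cost = 5% × (1 − 37.6%) = 3.1200%.
Senior notes: weight = 1060/5758 = 0.1841; after-tax cost = 2.61% × (1 − 37.6%) = 1.6286%.
WACC = 0.5644 × 14.5000% + 0.1033 × 3.0576% + 0.1481 × 3.1200% + 0.1841 × 1.6286% = 9.2622%.

9.26%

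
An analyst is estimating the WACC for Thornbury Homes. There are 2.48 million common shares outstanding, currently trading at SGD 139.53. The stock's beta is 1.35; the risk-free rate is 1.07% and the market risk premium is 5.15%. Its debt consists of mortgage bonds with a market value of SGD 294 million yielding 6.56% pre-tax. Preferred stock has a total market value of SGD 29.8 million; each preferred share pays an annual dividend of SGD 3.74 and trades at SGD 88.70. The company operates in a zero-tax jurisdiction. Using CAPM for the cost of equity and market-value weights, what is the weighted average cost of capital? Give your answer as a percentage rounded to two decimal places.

7.21%

Cost of equity via CAPM: Re = 1.07% + 1.35 × 5.15% = 8.0225%.
Cost of preferred: Rp = 3.74 / 88.7 = 4.2165%.
Market value of equity E = 139.53 × 2.48m = 346.0344m.
Total capital V = 346.0344 + 29.8 + 294 = 669.8344.
Equity: weight = 346.0344/669.8344 = 0.5166; cost = 8.0225%.
Preferred: weight = 29.8/669.8344 = 0.0445; cost = 4.2165%.
Mortgage bonds: weight = 294/669.8344 = 0.4389; after-tax cost = 6.56% × (1 − 0%) = 6.5600%.
WACC = 0.5166 × 8.0225% + 0.0445 × 4.2165% + 0.4389 × 6.5600% = 7.2113%.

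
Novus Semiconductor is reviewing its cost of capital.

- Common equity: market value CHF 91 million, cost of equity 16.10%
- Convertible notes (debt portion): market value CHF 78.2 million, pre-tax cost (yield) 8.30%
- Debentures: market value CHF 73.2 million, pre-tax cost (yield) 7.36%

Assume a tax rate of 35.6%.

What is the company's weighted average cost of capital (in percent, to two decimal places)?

Total capital V = 91 + 78.2 + 73.2 = 242.4.
Equity: weight = 91/242.4 = 0.3754; cost = 16.1%.
Convertible notes (debt portion): weight = 78.2/242.4 = 0.3226; after-tax cost = 8.3% × (1 − 35.6%) = 5.3452%.
Debentures: weight = 73.2/242.4 = 0.3020; after-tax cost = 7.36% × (1 − 35.6%) = 4.7398%.
WACC = 0.3754 × 16.1000% + 0.3226 × 5.3452% + 0.3020 × 4.7398% = 9.1999%.

9.20%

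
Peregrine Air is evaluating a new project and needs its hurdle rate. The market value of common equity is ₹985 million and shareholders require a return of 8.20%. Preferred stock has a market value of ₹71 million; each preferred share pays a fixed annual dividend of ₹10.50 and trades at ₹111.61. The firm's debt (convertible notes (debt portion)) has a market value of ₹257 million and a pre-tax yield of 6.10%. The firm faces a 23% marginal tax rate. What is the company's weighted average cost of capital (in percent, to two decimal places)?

Cost of preferred: Rp = 10.5 / 111.61 = 9.4078%.
Total capital V = 985 + 71 + 257 = 1313.
Equity: weight = 985/1313 = 0.7502; cost = 8.2%.
Preferred: weight = 71/1313 = 0.0541; cost = 9.4078%.
Convertible notes (debt portion): weight = 257/1313 = 0.1957; after-tax cost = 6.1% × (1 − 23%) = 4.6970%.
WACC = 0.7502 × 8.2000% + 0.0541 × 9.4078% + 0.1957 × 4.6970% = 7.5797%.

7.58%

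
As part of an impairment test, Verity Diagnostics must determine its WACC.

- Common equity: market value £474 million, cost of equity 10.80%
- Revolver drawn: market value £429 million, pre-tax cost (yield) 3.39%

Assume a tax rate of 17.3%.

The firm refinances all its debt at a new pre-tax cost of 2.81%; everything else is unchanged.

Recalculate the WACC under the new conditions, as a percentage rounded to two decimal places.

After the change:
Total capital V = 474 + 429 = 903.
Equity: weight = 474/903 = 0.5249; cost = 10.8%.
Revolver drawn: weight = 429/903 = 0.4751; after-tax cost = 2.81% × (1 − 17.3%) = 2.3239%.
WACC = 0.5249 × 10.8000% + 0.4751 × 2.3239% = 6.7731%.

6.77%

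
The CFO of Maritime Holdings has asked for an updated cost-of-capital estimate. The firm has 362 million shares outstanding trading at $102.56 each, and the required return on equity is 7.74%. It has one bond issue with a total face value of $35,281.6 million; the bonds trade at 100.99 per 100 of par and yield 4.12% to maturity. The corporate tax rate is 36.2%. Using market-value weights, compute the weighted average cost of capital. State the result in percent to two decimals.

Market value of equity E = 102.56 × 362m = 37126.72m. Market value of debt D = 35281.6m × 100.99/100 = 35630.88784m.
Total capital V = 37126.72 + 35630.88784 = 72757.60784.
Equity: weight = 37126.72/72757.60784 = 0.5103; cost = 7.74%.
Bonds outstanding: weight = 35630.88784/72757.60784 = 0.4897; after-tax cost = 4.12% × (1 − 36.2%) = 2.6286%.
WACC = 0.5103 × 7.7400% + 0.4897 × 2.6286% = 5.2368%.

5.24%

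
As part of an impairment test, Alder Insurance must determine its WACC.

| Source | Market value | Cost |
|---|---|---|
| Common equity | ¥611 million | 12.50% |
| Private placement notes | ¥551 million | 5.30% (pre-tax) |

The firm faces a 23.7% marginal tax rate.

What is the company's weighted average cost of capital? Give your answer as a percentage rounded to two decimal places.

8.49%

Total capital V = 611 + 551 = 1162.
Equity: weight = 611/1162 = 0.5258; cost = 12.5%.
Private placement notes: weight = 551/1162 = 0.4742; after-tax cost = 5.3% × (1 − 23.7%) = 4.0439%.
WACC = 0.5258 × 12.5000% + 0.4742 × 4.0439% = 8.4903%.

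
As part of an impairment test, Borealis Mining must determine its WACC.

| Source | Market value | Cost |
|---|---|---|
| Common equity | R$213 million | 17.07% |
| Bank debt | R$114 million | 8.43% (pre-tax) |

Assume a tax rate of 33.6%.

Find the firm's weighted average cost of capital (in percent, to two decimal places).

13.07%

Total capital V = 213 + 114 = 327.
Equity: weight = 213/327 = 0.6514; cost = 17.07%.
Bank debt: weight = 114/327 = 0.3486; after-tax cost = 8.43% × (1 − 33.6%) = 5.5975%.
WACC = 0.6514 × 17.0700% + 0.3486 × 5.5975% = 13.0704%.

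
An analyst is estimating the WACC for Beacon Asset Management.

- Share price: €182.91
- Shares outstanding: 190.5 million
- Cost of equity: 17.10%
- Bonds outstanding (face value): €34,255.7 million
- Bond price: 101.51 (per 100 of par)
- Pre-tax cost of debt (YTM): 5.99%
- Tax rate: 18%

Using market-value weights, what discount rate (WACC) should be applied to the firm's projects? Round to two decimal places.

11.01%

Market value of equity E = 182.91 × 190.5m = 34844.355m. Market value of debt D = 34255.7m × 101.51/100 = 34772.96107m.
Total capital V = 34844.355 + 34772.96107 = 69617.31607.
Equity: weight = 34844.355/69617.31607 = 0.5005; cost = 17.1%.
Bonds outstanding: weight = 34772.96107/69617.31607 = 0.4995; after-tax cost = 5.99% × (1 − 18%) = 4.9118%.
WACC = 0.5005 × 17.1000% + 0.4995 × 4.9118% = 11.0121%.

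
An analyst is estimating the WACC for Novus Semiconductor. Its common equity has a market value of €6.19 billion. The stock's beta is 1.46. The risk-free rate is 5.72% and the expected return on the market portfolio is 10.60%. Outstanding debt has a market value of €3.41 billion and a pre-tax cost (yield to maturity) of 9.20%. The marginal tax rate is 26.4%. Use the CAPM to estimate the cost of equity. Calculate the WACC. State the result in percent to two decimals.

Market risk premium = 10.6% − 5.72% = 4.88%.
Cost of equity via CAPM: Re = 5.72% + 1.46 × 4.88% = 12.8448%.
Total capital V = 6.19 + 3.41 = 9.6.
Equity: weight = 6.19/9.6 = 0.6448; cost = 12.8448%.
Debt: weight = 3.41/9.6 = 0.3552; after-tax cost = 9.2% × (1 − 26.4%) = 6.7712%.
WACC = 0.6448 × 12.8448% + 0.3552 × 6.7712% = 10.6874%.

10.69%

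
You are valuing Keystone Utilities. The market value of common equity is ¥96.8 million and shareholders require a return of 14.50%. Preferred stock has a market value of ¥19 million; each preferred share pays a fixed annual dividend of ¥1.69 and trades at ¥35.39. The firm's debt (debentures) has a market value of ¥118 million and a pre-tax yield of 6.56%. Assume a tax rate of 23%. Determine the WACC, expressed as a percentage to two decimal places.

8.94%

Cost of preferred: Rp = 1.69 / 35.39 = 4.7754%.
Total capital V = 96.8 + 19 + 118 = 233.8.
Equity: weight = 96.8/233.8 = 0.4140; cost = 14.5%.
Preferred: weight = 19/233.8 = 0.0813; cost = 4.7754%.
Debentures: weight = 118/233.8 = 0.5047; after-tax cost = 6.56% × (1 − 23%) = 5.0512%.
WACC = 0.4140 × 14.5000% + 0.0813 × 4.7754% + 0.5047 × 5.0512% = 8.9409%.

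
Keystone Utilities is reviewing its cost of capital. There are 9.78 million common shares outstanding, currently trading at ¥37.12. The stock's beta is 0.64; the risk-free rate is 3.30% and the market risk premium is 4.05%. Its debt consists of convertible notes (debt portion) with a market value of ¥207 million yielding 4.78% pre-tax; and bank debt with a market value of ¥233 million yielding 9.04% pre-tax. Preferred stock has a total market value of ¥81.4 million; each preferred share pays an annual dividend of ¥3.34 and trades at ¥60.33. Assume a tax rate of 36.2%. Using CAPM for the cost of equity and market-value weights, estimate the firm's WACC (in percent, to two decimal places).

5.16%

Cost of equity via CAPM: Re = 3.3% + 0.64 × 4.05% = 5.8920%.
Cost of preferred: Rp = 3.34 / 60.33 = 5.5362%.
Market value of equity E = 37.12 × 9.78m = 363.0336m.
Total capital V = 363.0336 + 81.4 + 207 + 233 = 884.4336.
Equity: weight = 363.0336/884.4336 = 0.4105; cost = 5.892%.
Preferred: weight = 81.4/884.4336 = 0.0920; cost = 5.5362%.
Convertible notes (debt portion): weight = 207/884.4336 = 0.2340; after-tax cost = 4.78% × (1 − 36.2%) = 3.0496%.
Bank debt: weight = 233/884.4336 = 0.2634; after-tax cost = 9.04% × (1 − 36.2%) = 5.7675%.
WACC = 0.4105 × 5.8920% + 0.0920 × 5.5362% + 0.2340 × 3.0496% + 0.2634 × 5.7675% = 5.1612%.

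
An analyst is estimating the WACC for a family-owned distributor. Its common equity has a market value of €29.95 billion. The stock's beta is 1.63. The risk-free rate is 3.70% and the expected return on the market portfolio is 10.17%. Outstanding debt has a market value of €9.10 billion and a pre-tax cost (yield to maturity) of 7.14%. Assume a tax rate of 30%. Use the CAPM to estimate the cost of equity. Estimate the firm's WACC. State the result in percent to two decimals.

12.09%

Market risk premium = 10.17% − 3.7% = 6.47%.
Cost of equity via CAPM: Re = 3.7% + 1.63 × 6.47% = 14.2461%.
Total capital V = 29.95 + 9.1 = 39.05.
Equity: weight = 29.95/39.05 = 0.7670; cost = 14.2461%.
Debt: weight = 9.1/39.05 = 0.2330; after-tax cost = 7.14% × (1 − 30%) = 4.9980%.
WACC = 0.7670 × 14.2461% + 0.2330 × 4.9980% = 12.0910%.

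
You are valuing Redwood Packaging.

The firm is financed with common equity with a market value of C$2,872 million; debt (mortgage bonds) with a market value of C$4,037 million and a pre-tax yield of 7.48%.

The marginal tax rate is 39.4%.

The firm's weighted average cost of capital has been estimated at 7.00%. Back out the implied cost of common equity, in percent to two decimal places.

10.47%

Total capital V = 2872 + 4037 = 6909.
Equity weight = 2872/6909 = 0.4157.
Mortgage bonds weight = 4037/6909 = 0.5843.
Debt contribution = 0.5843 × 7.48% × (1 − 39.4%) = 2.6486%.
Required equity contribution = 7.0% − 2.6486% = 4.3514%.
Re = 4.3514% / 0.4157 = 10.4679%.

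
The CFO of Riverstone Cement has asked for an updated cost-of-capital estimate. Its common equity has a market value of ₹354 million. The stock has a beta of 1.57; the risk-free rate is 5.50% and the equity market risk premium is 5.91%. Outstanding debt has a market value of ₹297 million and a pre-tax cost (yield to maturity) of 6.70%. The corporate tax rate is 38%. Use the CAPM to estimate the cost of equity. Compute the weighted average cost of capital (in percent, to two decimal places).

9.93%

Cost of equity via CAPM: Re = 5.5% + 1.57 × 5.91% = 14.7787%.
Total capital V = 354 + 297 = 651.
Equity: weight = 354/651 = 0.5438; cost = 14.7787%.
Debt: weight = 297/651 = 0.4562; after-tax cost = 6.7% × (1 − 38%) = 4.1540%.
WACC = 0.5438 × 14.7787% + 0.4562 × 4.1540% = 9.9315%.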